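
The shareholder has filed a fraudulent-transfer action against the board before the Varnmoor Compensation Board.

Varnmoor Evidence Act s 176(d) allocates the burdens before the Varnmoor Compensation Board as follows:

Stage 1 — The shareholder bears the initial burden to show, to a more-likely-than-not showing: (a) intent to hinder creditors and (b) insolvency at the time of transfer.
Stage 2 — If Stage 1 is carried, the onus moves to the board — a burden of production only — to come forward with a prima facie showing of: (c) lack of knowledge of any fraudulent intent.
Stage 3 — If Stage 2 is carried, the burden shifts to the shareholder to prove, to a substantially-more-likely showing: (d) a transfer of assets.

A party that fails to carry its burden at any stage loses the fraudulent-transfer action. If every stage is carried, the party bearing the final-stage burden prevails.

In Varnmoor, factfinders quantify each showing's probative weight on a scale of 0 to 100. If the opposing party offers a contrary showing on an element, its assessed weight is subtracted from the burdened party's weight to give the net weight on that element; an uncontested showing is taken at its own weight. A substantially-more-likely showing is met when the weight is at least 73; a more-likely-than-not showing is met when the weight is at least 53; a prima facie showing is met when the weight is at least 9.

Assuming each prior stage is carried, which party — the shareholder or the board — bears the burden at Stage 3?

Stage 3's rule assigns the burden to the shareholder (to a substantially-more-likely showing).

shareholder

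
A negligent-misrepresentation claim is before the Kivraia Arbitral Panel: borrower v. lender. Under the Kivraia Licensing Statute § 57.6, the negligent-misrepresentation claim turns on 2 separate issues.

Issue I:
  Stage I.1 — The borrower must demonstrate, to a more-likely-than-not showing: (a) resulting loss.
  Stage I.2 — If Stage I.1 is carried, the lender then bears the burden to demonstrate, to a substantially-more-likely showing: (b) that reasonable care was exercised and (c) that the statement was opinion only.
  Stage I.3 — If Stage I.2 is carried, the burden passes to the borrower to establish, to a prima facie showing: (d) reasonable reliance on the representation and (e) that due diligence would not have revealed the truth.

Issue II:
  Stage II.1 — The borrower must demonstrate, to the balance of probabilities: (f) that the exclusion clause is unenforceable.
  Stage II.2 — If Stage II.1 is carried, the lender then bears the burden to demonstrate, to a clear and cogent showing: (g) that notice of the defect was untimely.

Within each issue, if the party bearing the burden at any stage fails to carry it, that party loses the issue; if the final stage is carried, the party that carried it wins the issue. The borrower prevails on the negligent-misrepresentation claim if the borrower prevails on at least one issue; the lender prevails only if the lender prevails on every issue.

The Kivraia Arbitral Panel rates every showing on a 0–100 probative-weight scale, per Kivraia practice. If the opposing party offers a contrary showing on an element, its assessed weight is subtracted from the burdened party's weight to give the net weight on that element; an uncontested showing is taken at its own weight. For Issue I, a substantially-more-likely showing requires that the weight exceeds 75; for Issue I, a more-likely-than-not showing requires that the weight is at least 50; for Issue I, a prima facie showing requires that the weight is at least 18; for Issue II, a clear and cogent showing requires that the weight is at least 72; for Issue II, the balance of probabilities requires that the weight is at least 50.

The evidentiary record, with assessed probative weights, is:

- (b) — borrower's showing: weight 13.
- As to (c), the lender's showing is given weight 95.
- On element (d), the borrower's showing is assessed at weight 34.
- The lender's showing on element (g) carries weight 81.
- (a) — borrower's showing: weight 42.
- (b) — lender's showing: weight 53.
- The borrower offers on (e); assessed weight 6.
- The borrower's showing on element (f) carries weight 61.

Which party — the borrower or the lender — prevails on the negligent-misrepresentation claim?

— Issue I —
At Stage I.1 the borrower must meet a more-likely-than-not showing (weight is at least 50): on (a) the weight is 42, which does not reach 50, so (a) does not meet the standard.
  The borrower does not carry Stage I.1.
The lender prevails on this issue.
— Issue II —
Stage II.1 — burden on borrower; standard: the balance of probabilities (weight is at least 50).
    (f): 61 ≥ 50 [met]
  The borrower carries Stage II.1; the lender now bears the burden.
Stage II.2 — burden on lender; standard: a clear and cogent showing (weight is at least 72).
    (g): 81 ≥ 72 [met]
  The lender carries the last stage.
Every stage carried; the lender prevails on this issue.
Per-issue: Issue I → lender; Issue II → lender. The borrower must prevail on at least one issue; overall, the lender prevails.

lender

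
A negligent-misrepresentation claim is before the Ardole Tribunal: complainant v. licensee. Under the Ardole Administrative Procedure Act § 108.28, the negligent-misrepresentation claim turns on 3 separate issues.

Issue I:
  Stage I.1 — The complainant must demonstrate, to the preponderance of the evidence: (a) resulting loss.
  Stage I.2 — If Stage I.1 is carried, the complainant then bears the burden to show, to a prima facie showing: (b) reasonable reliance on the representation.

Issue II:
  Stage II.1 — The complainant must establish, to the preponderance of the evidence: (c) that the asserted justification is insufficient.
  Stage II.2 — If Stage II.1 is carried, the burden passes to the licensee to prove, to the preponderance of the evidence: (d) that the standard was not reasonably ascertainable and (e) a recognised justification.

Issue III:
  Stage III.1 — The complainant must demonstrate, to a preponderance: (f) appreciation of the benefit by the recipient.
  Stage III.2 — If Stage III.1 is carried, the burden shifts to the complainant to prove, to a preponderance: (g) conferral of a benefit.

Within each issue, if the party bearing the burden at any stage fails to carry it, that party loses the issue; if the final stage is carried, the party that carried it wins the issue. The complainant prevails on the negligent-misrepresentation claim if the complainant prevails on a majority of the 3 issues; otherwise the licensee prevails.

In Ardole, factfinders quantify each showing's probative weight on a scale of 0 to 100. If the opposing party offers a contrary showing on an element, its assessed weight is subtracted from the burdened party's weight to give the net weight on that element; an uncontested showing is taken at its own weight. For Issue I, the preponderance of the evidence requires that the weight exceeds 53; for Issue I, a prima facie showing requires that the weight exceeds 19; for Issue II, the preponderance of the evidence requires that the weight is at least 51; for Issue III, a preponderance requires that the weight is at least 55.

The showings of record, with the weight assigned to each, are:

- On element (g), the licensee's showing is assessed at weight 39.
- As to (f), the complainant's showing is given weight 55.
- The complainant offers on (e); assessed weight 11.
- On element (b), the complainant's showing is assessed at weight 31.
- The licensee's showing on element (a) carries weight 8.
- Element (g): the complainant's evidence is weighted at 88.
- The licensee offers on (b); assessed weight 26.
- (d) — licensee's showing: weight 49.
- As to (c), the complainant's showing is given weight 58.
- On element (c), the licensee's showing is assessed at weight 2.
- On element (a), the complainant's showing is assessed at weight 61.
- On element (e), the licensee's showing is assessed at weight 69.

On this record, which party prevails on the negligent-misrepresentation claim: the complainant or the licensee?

licensee

— Issue I —
Stage I.1 — burden on complainant; standard: the preponderance of the evidence (weight exceeds 53).
    (a): 61 − 8 = 53 ≤ 53 [not met]
  Stage I.1 not carried; the complainant fails its burden.
The analysis ends at Stage I.1; the licensee prevails on this issue.
— Issue II —
Stage II.1 (complainant, the preponderance of the evidence, weight is at least 51): (c) net 58−2=56 ≥ 51 — meets.
  The complainant carries Stage II.1; the licensee now bears the burden.
Stage II.2 (licensee, the preponderance of the evidence, weight is at least 51): (d) 49 < 51 — fails; (e) net 69−11=58 ≥ 51 — meets.
  Not every element is met, so the licensee fails to carry Stage II.2.
The analysis ends at Stage II.2; the complainant prevails on this issue.
— Issue III —
Stage III.1 (complainant, a preponderance, weight is at least 55): (f) 55 ≥ 55 — meets.
  Stage III.1 carried; the burden remains with the complainant.
Stage III.2 (complainant, a preponderance, weight is at least 55): (g) net 88−39=49 < 55 — fails.
  Not every element is met, so the complainant fails to carry Stage III.2.
So the licensee prevails on this issue.
Per-issue: Issue I → licensee; Issue II → complainant; Issue III → licensee. The complainant must prevail on a majority of issues; overall, the licensee prevails.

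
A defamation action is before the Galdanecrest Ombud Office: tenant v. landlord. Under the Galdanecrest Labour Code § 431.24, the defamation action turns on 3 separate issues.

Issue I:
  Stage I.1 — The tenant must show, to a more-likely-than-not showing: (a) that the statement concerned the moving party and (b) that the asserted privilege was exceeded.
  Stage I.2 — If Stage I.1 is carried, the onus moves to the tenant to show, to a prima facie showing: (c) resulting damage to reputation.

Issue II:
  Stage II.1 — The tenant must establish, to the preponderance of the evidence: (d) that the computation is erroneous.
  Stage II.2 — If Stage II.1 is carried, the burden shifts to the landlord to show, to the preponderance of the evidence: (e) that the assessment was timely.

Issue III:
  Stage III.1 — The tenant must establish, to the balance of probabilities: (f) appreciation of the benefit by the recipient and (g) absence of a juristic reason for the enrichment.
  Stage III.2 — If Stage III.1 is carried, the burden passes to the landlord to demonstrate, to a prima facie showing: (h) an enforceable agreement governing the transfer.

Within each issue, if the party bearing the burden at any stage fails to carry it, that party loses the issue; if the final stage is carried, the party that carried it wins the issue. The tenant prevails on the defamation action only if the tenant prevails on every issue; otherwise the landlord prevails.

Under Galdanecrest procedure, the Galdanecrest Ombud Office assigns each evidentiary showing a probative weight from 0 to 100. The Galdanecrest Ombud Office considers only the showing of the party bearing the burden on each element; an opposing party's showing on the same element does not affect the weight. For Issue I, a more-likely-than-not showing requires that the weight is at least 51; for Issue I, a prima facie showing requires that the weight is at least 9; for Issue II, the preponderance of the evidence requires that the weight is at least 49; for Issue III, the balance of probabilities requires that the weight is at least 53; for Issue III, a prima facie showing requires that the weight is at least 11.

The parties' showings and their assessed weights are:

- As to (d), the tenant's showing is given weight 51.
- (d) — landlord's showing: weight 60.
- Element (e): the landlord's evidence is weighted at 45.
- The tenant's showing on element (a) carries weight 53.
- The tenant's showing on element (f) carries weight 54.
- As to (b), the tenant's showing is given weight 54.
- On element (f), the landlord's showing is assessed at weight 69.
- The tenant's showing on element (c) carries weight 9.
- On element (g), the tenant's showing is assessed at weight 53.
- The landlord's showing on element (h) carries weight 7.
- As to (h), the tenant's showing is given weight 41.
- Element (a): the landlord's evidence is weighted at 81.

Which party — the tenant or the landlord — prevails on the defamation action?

— Issue I —
Stage I.1 (tenant, a more-likely-than-not showing, weight is at least 51): (a) 53 (landlord's 81 disregarded) ≥ 51 — meets; (b) 54 ≥ 51 — meets.
  Stage I.1 is satisfied; the tenant continues to bear the burden.
Stage I.2 (tenant, a prima facie showing, weight is at least 9): (c) 9 ≥ 9 — meets.
  All elements met at the final stage.
With every stage satisfied, the tenant prevails on this issue.
— Issue II —
At Stage II.1 the tenant must meet the preponderance of the evidence (weight is at least 49): on (d) the weight is 51 (the landlord's 60 is given no effect), ≥ 49, so (d) meets the standard.
  Stage II.1 carried; the burden shifts to the landlord.
At Stage II.2 the landlord must meet the preponderance of the evidence (weight is at least 49): on (e) the weight is 45, which does not reach 49, so (e) does not meet the standard.
  Stage II.2 not carried; the landlord fails its burden.
So the tenant prevails on this issue.
— Issue III —
Stage III.1 — burden on tenant; standard: the balance of probabilities (weight is at least 53).
    (f): 54 (landlord's 69 disregarded) ≥ 53 [met]
    (g): 53 ≥ 53 [met]
  Stage III.1 is satisfied; the onus moves to the landlord.
Stage III.2 — burden on landlord; standard: a prima facie showing (weight is at least 11).
    (h): 7 (tenant's 41 disregarded) < 11 [not met]
  Not every element is met, so the landlord fails to carry Stage III.2.
So the tenant prevails on this issue.
Per-issue: Issue I → tenant; Issue II → tenant; Issue III → tenant. The tenant must prevail on every issue; overall, the tenant prevails.

tenant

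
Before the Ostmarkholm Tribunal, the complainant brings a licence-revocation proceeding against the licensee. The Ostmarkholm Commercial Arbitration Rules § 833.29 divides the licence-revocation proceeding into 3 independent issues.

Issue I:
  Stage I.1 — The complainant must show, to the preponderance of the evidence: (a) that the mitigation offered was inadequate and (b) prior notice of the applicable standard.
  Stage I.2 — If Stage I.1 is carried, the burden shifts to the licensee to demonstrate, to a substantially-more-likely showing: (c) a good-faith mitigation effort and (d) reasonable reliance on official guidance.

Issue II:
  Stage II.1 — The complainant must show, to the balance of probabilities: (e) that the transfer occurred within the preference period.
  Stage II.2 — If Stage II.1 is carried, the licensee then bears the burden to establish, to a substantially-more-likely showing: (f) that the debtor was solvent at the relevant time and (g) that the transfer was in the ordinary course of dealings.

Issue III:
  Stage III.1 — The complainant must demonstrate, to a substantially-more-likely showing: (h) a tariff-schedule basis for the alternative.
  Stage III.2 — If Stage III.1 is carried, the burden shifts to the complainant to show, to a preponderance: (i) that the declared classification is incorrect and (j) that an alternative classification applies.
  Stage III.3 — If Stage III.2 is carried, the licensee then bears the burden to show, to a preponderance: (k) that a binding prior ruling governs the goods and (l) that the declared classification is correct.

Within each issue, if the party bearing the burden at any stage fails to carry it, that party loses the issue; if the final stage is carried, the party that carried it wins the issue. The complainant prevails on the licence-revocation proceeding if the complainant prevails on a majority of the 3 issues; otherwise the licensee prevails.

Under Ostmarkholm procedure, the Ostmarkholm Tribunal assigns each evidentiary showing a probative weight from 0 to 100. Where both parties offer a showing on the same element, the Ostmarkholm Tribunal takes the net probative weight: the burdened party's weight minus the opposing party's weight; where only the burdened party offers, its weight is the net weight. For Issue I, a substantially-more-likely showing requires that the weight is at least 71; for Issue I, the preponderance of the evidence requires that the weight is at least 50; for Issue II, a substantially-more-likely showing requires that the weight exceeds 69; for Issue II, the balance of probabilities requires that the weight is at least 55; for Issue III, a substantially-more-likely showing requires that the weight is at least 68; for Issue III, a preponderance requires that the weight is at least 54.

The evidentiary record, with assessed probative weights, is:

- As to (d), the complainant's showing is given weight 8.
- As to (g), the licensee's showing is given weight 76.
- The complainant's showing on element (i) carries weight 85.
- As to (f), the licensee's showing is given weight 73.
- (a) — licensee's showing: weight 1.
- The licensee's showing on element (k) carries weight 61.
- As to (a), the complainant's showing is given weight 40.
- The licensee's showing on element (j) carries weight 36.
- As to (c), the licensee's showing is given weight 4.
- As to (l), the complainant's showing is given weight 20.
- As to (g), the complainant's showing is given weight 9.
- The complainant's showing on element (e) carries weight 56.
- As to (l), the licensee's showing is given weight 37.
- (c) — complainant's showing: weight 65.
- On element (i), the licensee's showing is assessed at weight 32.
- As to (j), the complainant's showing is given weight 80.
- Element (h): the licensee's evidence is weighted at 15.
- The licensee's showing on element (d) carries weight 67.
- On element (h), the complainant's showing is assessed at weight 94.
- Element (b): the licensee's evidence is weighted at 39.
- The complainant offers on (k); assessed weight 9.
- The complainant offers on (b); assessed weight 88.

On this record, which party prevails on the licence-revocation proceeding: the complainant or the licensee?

— Issue I —
Stage I.1 — burden on complainant; standard: the preponderance of the evidence (weight is at least 50).
    (a): 40 − 1 = 39 < 50 [not met]
    (b): 88 − 39 = 49 < 50 [not met]
  Not every element is met, so the complainant fails to carry Stage I.1.
The analysis ends at Stage I.1; the licensee prevails on this issue.
— Issue II —
At Stage II.1 the complainant must meet the balance of probabilities (weight is at least 55): on (e) the weight is 56, which does reach 55, so (e) meets the standard.
  Stage II.1 carried; the burden shifts to the licensee.
At Stage II.2 the licensee must meet a substantially-more-likely showing (weight exceeds 69): on (f) the weight is 73, > 69, so (f) meets the standard; on (g) the weight is 76 less the opposing 9 gives net 67, which does not exceed 69, so (g) does not meet the standard.
  The licensee does not carry Stage II.2.
So the complainant prevails on this issue.
— Issue III —
Stage III.1 (complainant, a substantially-more-likely showing, weight is at least 68): (h) net 94−15=79 ≥ 68 — meets.
  All elements met. The complainant retains the burden for Stage III.2.
Stage III.2 (complainant, a preponderance, weight is at least 54): (i) net 85−32=53 < 54 — fails; (j) net 80−36=44 < 54 — fails.
  Stage III.2 not carried; the complainant fails its burden.
So the licensee prevails on this issue.
Per-issue: Issue I → licensee; Issue II → complainant; Issue III → licensee. The complainant must prevail on a majority of issues; overall, the licensee prevails.

licensee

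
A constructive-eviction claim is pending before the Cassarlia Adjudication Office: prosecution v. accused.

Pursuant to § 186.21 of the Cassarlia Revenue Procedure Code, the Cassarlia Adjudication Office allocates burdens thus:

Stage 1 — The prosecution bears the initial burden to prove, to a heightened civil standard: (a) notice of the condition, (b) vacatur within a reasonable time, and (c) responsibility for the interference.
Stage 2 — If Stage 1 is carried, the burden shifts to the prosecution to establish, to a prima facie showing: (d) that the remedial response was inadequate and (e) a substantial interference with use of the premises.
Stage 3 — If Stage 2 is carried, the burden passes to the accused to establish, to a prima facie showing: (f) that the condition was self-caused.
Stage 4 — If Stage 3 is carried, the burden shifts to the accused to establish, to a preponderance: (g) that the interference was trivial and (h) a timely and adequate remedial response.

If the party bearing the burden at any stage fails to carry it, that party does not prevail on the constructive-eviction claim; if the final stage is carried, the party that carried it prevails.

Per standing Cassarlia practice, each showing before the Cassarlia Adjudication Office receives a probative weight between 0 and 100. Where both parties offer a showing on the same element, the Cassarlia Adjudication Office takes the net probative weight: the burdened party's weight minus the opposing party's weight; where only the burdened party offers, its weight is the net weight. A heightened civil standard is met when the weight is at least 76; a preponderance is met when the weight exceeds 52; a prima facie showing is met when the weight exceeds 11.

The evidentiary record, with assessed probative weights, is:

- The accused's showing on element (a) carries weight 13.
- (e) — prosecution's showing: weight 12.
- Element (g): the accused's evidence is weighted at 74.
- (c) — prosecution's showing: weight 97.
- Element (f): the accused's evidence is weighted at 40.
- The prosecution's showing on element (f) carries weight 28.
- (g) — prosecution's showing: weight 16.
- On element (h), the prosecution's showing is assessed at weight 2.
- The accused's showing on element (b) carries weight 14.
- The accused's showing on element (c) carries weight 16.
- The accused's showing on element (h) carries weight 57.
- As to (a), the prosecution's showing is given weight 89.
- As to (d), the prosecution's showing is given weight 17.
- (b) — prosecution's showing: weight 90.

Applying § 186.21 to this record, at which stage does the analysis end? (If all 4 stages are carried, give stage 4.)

Stage 1 — burden on prosecution; standard: a heightened civil standard (weight is at least 76).
    (a): 89 − 13 = 76 ≥ 76 [met]
    (b): 90 − 14 = 76 ≥ 76 [met]
    (c): 97 − 16 = 81 ≥ 76 [met]
  All elements met. The prosecution retains the burden for Stage 2.
Stage 2 — burden on prosecution; standard: a prima facie showing (weight exceeds 11).
    (d): 17 > 11 [met]
    (e): 12 > 11 [met]
  The prosecution carries Stage 2; the accused now bears the burden.
Stage 3 — burden on accused; standard: a prima facie showing (weight exceeds 11).
    (f): 40 − 28 = 12 > 11 [met]
  All elements met. The accused retains the burden for Stage 4.
Stage 4 — burden on accused; standard: a preponderance (weight exceeds 52).
    (g): 74 − 16 = 58 > 52 [met]
    (h): 57 − 2 = 55 > 52 [met]
  The accused carries the last stage.
Every stage carried; the accused prevails.

stage 4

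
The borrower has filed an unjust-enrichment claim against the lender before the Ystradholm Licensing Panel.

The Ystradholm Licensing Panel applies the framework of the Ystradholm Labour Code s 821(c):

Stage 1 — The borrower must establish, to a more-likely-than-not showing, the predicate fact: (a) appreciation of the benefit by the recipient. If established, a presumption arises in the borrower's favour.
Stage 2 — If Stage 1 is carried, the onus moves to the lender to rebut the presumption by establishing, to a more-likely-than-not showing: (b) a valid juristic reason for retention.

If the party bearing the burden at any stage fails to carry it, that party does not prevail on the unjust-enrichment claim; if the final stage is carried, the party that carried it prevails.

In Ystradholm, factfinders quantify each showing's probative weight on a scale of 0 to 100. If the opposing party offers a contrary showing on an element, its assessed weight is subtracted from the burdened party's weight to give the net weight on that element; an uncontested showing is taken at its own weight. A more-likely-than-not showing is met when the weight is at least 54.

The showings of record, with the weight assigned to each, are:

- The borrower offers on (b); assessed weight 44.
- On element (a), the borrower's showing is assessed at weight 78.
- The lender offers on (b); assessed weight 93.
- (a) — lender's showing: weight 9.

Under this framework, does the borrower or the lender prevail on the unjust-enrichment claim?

At Stage 1 the borrower must meet a more-likely-than-not showing (weight is at least 54): on (a) the weight is 78 less the opposing 9 gives net 69, which does reach 54, so (a) meets the standard.
  The borrower carries Stage 1; the lender now bears the burden.
At Stage 2 the lender must meet a more-likely-than-not showing (weight is at least 54): on (b) the weight is 93 less the opposing 44 gives net 49, < 54, so (b) does not meet the standard.
  Stage 2 not carried; the lender fails its burden.
So the borrower prevails.

borrower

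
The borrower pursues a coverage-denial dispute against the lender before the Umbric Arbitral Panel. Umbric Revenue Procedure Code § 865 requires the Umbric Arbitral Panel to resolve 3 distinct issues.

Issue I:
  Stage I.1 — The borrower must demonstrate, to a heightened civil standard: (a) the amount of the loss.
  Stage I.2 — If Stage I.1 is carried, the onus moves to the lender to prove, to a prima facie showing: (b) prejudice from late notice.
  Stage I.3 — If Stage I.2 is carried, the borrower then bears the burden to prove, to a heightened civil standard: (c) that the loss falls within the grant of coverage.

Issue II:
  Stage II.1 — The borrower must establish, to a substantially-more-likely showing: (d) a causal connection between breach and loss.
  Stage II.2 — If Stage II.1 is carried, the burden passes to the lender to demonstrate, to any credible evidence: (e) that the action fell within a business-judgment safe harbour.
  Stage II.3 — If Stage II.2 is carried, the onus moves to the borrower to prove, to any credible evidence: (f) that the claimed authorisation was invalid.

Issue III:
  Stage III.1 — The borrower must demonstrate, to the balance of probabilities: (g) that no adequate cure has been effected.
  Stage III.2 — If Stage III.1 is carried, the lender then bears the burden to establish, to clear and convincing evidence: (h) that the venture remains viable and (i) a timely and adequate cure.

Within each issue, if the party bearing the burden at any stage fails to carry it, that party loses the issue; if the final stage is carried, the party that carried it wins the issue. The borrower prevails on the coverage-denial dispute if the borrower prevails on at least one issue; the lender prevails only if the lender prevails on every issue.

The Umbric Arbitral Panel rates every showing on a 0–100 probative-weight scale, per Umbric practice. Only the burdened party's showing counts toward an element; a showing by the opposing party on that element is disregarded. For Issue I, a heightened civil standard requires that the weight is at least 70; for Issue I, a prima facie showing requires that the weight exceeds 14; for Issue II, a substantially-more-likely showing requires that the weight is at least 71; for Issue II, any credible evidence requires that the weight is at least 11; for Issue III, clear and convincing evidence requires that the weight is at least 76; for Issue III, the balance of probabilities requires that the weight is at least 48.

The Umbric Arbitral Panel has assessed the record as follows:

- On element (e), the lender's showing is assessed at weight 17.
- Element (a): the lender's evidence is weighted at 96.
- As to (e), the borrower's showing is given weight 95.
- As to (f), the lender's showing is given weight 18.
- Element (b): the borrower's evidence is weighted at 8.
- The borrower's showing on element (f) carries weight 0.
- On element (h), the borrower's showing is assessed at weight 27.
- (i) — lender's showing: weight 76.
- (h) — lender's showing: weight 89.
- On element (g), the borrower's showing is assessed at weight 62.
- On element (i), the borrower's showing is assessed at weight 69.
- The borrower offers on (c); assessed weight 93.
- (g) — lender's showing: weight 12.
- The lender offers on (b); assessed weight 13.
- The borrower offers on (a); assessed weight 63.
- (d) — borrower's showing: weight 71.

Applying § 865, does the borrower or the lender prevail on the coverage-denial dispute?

lender

— Issue I —
At Stage I.1 the borrower must meet a heightened civil standard (weight is at least 70): on (a) the weight is 63 (the lender's 96 is given no effect), which does not reach 70, so (a) does not meet the standard.
  The borrower does not carry Stage I.1.
So the lender prevails on this issue.
— Issue II —
Stage II.1 (borrower, a substantially-more-likely showing, weight is at least 71): (d) 71 ≥ 71 — meets.
  Stage II.1 is satisfied; the onus moves to the lender.
Stage II.2 (lender, any credible evidence, weight is at least 11): (e) 17 (borrower's 95 disregarded) ≥ 11 — meets.
  Stage II.2 carried; the burden shifts to the borrower.
Stage II.3 (borrower, any credible evidence, weight is at least 11): (f) 0 (lender's 18 disregarded) < 11 — fails.
  The borrower does not carry Stage II.3.
The analysis ends at Stage II.3; the lender prevails on this issue.
— Issue III —
Stage III.1 (borrower, the balance of probabilities, weight is at least 48): (g) 62 (lender's 12 disregarded) ≥ 48 — meets.
  The borrower carries Stage III.1; the lender now bears the burden.
Stage III.2 (lender, clear and convincing evidence, weight is at least 76): (h) 89 (borrower's 27 disregarded) ≥ 76 — meets; (i) 76 (borrower's 69 disregarded) ≥ 76 — meets.
  All elements met at the final stage.
All stages carried — the lender prevails on this issue.
Per-issue: Issue I → lender; Issue II → lender; Issue III → lender. The borrower must prevail on at least one issue; overall, the lender prevails.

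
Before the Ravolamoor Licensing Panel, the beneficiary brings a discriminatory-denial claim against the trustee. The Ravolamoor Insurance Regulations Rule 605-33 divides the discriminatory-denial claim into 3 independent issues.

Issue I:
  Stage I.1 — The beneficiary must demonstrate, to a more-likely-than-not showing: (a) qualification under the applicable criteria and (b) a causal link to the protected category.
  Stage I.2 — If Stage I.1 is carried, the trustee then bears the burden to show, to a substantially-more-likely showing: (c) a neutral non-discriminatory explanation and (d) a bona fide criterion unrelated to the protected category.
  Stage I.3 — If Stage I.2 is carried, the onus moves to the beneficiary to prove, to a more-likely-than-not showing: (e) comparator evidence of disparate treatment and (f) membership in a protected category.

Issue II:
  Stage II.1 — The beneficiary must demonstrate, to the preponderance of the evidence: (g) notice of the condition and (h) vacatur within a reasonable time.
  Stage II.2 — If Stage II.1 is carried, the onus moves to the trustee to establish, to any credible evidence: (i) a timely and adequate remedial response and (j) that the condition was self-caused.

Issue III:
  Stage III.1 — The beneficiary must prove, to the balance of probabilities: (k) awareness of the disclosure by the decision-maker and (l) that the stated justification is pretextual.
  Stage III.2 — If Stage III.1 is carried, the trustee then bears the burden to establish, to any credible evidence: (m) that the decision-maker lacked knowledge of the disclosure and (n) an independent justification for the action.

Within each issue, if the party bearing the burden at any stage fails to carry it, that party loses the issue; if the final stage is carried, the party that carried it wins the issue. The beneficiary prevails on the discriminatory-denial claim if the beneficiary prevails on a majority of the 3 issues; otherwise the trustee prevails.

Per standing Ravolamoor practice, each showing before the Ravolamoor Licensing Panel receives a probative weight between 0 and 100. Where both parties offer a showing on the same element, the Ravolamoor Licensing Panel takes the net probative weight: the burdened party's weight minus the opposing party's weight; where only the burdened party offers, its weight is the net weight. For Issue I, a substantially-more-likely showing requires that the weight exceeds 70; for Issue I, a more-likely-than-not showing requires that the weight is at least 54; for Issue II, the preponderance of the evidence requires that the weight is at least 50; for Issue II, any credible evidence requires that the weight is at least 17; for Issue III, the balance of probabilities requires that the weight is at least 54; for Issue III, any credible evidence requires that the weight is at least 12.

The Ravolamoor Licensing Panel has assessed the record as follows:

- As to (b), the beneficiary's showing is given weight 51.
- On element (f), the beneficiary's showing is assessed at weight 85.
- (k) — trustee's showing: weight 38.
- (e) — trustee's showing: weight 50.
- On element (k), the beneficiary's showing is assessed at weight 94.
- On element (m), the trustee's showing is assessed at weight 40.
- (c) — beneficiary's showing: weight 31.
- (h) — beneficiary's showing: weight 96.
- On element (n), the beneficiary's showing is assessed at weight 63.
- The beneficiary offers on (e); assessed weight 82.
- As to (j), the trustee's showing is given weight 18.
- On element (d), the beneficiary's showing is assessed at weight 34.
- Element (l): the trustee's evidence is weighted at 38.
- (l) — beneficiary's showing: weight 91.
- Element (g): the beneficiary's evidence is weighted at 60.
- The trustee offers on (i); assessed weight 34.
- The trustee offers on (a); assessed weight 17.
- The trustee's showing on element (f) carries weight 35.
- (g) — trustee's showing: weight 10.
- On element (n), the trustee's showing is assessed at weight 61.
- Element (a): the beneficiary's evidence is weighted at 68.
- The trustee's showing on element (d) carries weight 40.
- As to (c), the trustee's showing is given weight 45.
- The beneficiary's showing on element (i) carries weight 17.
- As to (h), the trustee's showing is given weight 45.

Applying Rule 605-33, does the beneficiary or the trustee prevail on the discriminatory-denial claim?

trustee

— Issue I —
Stage I.1 (beneficiary, a more-likely-than-not showing, weight is at least 54): (a) net 68−17=51 < 54 — fails; (b) 51 < 54 — fails.
  Not every element is met, so the beneficiary fails to carry Stage I.1.
The analysis ends at Stage I.1; the trustee prevails on this issue.
— Issue II —
At Stage II.1 the beneficiary must meet the preponderance of the evidence (weight is at least 50): on (g) the weight is 60 less the opposing 10 gives net 50, which does reach 50, so (g) meets the standard; on (h) the weight is 96 less the opposing 45 gives net 51, which does reach 50, so (h) meets the standard.
  All elements met. The burden passes to the trustee.
At Stage II.2 the trustee must meet any credible evidence (weight is at least 17): on (i) the weight is 34 less the opposing 17 gives net 17, which does reach 17, so (i) meets the standard; on (j) the weight is 18, ≥ 17, so (j) meets the standard.
  All elements met at the final stage.
All stages carried — the trustee prevails on this issue.
— Issue III —
Stage III.1 — burden on beneficiary; standard: the balance of probabilities (weight is at least 54).
    (k): 94 − 38 = 56 ≥ 54 [met]
    (l): 91 − 38 = 53 < 54 [not met]
  Stage III.1 not carried; the beneficiary fails its burden.
So the trustee prevails on this issue.
Per-issue: Issue I → trustee; Issue II → trustee; Issue III → trustee. The beneficiary must prevail on a majority of issues; overall, the trustee prevails.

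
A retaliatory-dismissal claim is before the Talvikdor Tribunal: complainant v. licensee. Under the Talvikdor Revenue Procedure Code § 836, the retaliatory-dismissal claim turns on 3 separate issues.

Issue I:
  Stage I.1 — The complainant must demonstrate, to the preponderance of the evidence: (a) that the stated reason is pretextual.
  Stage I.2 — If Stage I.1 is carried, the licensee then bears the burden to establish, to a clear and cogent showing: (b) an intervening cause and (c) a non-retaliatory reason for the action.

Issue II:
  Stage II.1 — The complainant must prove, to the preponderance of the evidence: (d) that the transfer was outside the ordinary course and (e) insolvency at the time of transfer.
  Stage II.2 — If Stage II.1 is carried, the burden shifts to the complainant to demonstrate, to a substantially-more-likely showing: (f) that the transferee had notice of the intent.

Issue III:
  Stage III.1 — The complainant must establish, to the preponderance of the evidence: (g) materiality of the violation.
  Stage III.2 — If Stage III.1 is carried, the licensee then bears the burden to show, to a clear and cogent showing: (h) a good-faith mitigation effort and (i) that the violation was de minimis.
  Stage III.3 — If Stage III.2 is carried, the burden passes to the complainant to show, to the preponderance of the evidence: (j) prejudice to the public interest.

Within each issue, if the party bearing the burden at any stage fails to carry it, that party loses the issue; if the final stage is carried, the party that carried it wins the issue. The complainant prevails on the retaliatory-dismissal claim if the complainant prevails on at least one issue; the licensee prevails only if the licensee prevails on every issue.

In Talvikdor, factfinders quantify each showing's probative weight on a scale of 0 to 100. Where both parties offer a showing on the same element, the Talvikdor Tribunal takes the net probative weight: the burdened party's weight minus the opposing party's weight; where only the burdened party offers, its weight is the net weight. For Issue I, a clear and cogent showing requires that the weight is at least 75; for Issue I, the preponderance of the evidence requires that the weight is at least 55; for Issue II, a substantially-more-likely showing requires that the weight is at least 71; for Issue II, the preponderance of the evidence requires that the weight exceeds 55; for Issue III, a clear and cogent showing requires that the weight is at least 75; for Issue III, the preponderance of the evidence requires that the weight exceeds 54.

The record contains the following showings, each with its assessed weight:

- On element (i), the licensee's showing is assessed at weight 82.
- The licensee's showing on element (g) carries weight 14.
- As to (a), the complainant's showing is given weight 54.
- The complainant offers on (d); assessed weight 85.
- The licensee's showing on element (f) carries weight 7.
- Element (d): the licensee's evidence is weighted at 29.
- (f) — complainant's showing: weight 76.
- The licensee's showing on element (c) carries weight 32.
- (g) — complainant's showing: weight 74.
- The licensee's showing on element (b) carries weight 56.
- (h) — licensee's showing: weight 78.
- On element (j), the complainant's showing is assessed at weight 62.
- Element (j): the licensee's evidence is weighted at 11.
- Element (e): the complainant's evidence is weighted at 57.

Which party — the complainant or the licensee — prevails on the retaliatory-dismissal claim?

— Issue I —
Stage I.1 (complainant, the preponderance of the evidence, weight is at least 55): (a) 54 < 55 — fails.
  Not every element is met, so the complainant fails to carry Stage I.1.
So the licensee prevails on this issue.
— Issue II —
Stage II.1 (complainant, the preponderance of the evidence, weight exceeds 55): (d) net 85−29=56 > 55 — meets; (e) 57 > 55 — meets.
  Stage II.1 carried; the burden remains with the complainant.
Stage II.2 (complainant, a substantially-more-likely showing, weight is at least 71): (f) net 76−7=69 < 71 — fails.
  Not every element is met, so the complainant fails to carry Stage II.2.
The analysis ends at Stage II.2; the licensee prevails on this issue.
— Issue III —
Stage III.1 — burden on complainant; standard: the preponderance of the evidence (weight exceeds 54).
    (g): 74 − 14 = 60 > 54 [met]
  The complainant carries Stage III.1; the licensee now bears the burden.
Stage III.2 — burden on licensee; standard: a clear and cogent showing (weight is at least 75).
    (h): 78 ≥ 75 [met]
    (i): 82 ≥ 75 [met]
  Stage III.2 carried; the burden shifts to the complainant.
Stage III.3 — burden on complainant; standard: the preponderance of the evidence (weight exceeds 54).
    (j): 62 − 11 = 51 ≤ 54 [not met]
  Stage III.3 not carried; the complainant fails its burden.
The licensee prevails on this issue.
Per-issue: Issue I → licensee; Issue II → licensee; Issue III → licensee. The complainant must prevail on at least one issue; overall, the licensee prevails.

licensee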